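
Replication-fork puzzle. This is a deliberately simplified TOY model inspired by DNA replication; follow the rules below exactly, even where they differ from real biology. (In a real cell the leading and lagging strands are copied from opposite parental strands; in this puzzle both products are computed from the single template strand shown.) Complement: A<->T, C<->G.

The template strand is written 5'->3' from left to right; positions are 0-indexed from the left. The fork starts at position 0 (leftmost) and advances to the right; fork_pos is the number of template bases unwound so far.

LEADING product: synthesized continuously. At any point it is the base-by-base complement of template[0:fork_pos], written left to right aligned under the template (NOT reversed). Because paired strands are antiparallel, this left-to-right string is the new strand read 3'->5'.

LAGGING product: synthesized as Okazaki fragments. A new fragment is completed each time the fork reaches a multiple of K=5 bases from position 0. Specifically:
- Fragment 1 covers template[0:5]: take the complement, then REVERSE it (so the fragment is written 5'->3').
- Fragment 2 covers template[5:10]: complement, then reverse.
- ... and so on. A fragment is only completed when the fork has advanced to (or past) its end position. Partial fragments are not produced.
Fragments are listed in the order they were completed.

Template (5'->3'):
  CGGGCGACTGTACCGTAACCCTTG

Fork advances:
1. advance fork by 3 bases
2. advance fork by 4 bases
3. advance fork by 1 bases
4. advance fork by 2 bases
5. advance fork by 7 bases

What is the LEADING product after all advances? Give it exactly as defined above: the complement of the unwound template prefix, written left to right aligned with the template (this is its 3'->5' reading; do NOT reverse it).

Answer: GCCCGCTGACATGGCAT

Derivation:
Step 1: advance 3 -> fork_pos = 0 + 3 = 3.
Step 2: advance 4 -> fork_pos = 3 + 4 = 7.
Step 3: advance 1 -> fork_pos = 7 + 1 = 8.
Step 4: advance 2 -> fork_pos = 8 + 2 = 10.
Step 5: advance 7 -> fork_pos = 10 + 7 = 17.
Unwound prefix: template[0:17] = CGGGCGACTGTACCGTA
Complement it base by base (A<->T, C<->G), keeping left-to-right order:
  [0:5] CGGGC -> GCCCG
  [5:10] GACTG -> CTGAC
  [10:15] TACCG -> ATGGC
  [15:17] TA -> AT
Concatenate: GCCCGCTGACATGGCAT (length 17; written aligned with the template, i.e. 3'->5').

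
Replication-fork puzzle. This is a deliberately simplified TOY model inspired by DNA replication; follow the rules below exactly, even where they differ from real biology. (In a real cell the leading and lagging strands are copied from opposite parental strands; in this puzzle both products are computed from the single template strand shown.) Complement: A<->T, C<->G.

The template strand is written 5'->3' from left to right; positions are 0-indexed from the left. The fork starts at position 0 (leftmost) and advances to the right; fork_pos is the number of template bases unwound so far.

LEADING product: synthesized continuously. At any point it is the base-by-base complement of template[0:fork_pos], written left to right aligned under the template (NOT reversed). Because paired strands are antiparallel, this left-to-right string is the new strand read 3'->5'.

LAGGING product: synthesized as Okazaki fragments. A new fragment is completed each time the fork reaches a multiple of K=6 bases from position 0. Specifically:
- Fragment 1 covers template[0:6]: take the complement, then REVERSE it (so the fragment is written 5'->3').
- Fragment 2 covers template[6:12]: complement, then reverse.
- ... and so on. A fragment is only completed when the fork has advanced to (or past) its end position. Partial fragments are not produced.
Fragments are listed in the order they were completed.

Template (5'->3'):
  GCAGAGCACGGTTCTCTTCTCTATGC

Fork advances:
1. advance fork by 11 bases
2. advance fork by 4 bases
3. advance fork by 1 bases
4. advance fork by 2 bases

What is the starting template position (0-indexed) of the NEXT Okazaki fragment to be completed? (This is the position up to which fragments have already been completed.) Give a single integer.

Answer: 18

Derivation:
Step 1: advance 11 -> fork_pos = 0 + 11 = 11. Reached multiple(s) of 6: 6 -> fragment 1 completed (1 total).
Step 2: advance 4 -> fork_pos = 11 + 4 = 15. Reached multiple(s) of 6: 12 -> fragment 2 completed (2 total).
Step 3: advance 1 -> fork_pos = 15 + 1 = 16. Next multiple of 6 is 18 (not reached); still 2 fragment(s).
Step 4: advance 2 -> fork_pos = 16 + 2 = 18. Reached multiple(s) of 6: 18 -> fragment 3 completed (3 total).
3 fragment(s) completed, covering template[0:18] (3 x 6 = 18). The next fragment, fragment 4, covers template[18:24], so it starts at position 18.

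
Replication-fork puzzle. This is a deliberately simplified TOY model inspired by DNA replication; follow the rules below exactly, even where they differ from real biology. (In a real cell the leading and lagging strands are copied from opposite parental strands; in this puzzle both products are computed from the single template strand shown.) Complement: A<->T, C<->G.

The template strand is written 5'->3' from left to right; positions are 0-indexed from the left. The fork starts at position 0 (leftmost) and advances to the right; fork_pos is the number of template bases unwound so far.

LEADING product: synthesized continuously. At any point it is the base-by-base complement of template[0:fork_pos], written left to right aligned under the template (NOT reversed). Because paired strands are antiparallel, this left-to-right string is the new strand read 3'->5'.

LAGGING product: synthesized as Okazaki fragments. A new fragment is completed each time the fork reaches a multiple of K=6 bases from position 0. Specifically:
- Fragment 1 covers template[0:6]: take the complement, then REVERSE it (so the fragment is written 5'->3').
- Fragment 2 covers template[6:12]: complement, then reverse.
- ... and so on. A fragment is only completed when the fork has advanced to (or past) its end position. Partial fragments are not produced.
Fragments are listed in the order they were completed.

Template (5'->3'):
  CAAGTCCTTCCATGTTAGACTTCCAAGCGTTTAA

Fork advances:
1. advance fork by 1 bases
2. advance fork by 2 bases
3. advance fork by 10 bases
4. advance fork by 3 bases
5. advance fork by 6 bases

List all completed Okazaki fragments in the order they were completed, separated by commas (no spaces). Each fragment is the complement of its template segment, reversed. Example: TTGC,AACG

Step 1: advance 1 -> fork_pos = 0 + 1 = 1. Next multiple of 6 is 6 (not reached); still 0 fragment(s).
Step 2: advance 2 -> fork_pos = 1 + 2 = 3. Next multiple of 6 is 6 (not reached); still 0 fragment(s).
Step 3: advance 10 -> fork_pos = 3 + 10 = 13. Reached multiple(s) of 6: 6, 12 -> fragments 1-2 completed (2 total).
Step 4: advance 3 -> fork_pos = 13 + 3 = 16. Next multiple of 6 is 18 (not reached); still 2 fragment(s).
Step 5: advance 6 -> fork_pos = 16 + 6 = 22. Reached multiple(s) of 6: 18 -> fragment 3 completed (3 total).
Final fork_pos = 22, so 3 fragment(s) are complete. Build each: template segment -> complement -> reverse.
Fragment 1: template[0:6] = CAAGTC -> complement GTTCAG -> reversed GACTTG
Fragment 2: template[6:12] = CTTCCA -> complement GAAGGT -> reversed TGGAAG
Fragment 3: template[12:18] = TGTTAG -> complement ACAATC -> reversed CTAACA

Answer: GACTTG,TGGAAG,CTAACA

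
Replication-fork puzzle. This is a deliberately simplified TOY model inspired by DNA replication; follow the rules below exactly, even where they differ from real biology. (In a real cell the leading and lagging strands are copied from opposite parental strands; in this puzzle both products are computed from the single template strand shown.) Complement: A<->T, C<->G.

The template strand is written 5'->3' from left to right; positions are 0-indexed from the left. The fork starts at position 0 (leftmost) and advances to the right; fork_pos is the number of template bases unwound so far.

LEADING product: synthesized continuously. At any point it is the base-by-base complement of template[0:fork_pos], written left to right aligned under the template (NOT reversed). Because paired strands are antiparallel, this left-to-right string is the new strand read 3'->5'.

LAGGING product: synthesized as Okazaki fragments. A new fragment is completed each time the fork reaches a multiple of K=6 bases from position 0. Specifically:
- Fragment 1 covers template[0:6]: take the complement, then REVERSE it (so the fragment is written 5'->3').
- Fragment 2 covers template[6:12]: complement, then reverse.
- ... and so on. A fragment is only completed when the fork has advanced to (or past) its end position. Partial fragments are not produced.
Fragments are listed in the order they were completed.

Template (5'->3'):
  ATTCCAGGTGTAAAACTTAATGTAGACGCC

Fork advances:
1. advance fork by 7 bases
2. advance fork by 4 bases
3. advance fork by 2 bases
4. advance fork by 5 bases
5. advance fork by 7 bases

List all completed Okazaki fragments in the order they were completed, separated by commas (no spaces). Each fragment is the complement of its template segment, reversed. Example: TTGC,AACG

Step 1: advance 7 -> fork_pos = 0 + 7 = 7. Reached multiple(s) of 6: 6 -> fragment 1 completed (1 total).
Step 2: advance 4 -> fork_pos = 7 + 4 = 11. Next multiple of 6 is 12 (not reached); still 1 fragment(s).
Step 3: advance 2 -> fork_pos = 11 + 2 = 13. Reached multiple(s) of 6: 12 -> fragment 2 completed (2 total).
Step 4: advance 5 -> fork_pos = 13 + 5 = 18. Reached multiple(s) of 6: 18 -> fragment 3 completed (3 total).
Step 5: advance 7 -> fork_pos = 18 + 7 = 25. Reached multiple(s) of 6: 24 -> fragment 4 completed (4 total).
Final fork_pos = 25, so 4 fragment(s) are complete. Build each: template segment -> complement -> reverse.
Fragment 1: template[0:6] = ATTCCA -> complement TAAGGT -> reversed TGGAAT
Fragment 2: template[6:12] = GGTGTA -> complement CCACAT -> reversed TACACC
Fragment 3: template[12:18] = AAACTT -> complement TTTGAA -> reversed AAGTTT
Fragment 4: template[18:24] = AATGTA -> complement TTACAT -> reversed TACATT

Answer: TGGAAT,TACACC,AAGTTT,TACATT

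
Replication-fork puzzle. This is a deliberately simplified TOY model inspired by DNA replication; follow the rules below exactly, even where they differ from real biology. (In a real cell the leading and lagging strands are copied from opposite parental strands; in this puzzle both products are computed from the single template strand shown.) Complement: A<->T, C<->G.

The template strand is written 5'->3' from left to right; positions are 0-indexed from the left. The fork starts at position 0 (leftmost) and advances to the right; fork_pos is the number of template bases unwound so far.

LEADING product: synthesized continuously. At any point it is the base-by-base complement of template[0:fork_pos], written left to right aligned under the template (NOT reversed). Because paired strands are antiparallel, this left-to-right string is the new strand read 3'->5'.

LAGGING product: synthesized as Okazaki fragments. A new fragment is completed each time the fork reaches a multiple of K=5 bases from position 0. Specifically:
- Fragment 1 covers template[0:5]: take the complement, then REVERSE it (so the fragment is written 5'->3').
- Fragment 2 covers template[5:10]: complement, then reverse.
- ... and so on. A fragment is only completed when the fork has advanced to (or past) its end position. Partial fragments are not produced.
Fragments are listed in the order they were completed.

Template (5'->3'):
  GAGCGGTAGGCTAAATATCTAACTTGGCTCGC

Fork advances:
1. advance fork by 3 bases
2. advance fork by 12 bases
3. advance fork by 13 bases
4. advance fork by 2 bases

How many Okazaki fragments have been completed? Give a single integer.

Step 1: advance 3 -> fork_pos = 0 + 3 = 3. Next multiple of 5 is 5 (not reached); still 0 fragment(s).
Step 2: advance 12 -> fork_pos = 3 + 12 = 15. Reached multiple(s) of 5: 5, 10, 15 -> fragments 1-3 completed (3 total).
Step 3: advance 13 -> fork_pos = 15 + 13 = 28. Reached multiple(s) of 5: 20, 25 -> fragments 4-5 completed (5 total).
Step 4: advance 2 -> fork_pos = 28 + 2 = 30. Reached multiple(s) of 5: 30 -> fragment 6 completed (6 total).
Check: final fork_pos = 30; the multiples of 5 that are <= 30 are 5..30 -> 30 // 5 = 6 completed fragment(s).

Answer: 6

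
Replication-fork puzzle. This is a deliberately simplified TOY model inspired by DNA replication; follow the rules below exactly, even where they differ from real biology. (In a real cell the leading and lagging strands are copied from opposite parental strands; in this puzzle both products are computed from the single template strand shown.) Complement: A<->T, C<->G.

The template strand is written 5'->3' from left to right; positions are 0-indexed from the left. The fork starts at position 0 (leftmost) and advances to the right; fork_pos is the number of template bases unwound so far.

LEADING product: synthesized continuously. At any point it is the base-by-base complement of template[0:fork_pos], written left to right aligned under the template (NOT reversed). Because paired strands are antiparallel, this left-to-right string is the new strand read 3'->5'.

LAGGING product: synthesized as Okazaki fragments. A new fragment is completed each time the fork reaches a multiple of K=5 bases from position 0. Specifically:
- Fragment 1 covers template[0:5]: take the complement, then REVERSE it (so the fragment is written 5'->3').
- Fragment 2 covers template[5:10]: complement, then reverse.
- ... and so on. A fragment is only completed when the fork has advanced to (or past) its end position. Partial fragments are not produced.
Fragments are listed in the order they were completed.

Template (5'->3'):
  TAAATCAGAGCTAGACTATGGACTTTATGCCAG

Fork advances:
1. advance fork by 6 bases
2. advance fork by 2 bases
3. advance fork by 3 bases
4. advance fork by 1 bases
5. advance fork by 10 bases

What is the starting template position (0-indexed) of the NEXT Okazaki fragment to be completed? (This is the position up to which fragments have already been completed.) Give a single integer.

Answer: 20

Derivation:
Step 1: advance 6 -> fork_pos = 0 + 6 = 6. Reached multiple(s) of 5: 5 -> fragment 1 completed (1 total).
Step 2: advance 2 -> fork_pos = 6 + 2 = 8. Next multiple of 5 is 10 (not reached); still 1 fragment(s).
Step 3: advance 3 -> fork_pos = 8 + 3 = 11. Reached multiple(s) of 5: 10 -> fragment 2 completed (2 total).
Step 4: advance 1 -> fork_pos = 11 + 1 = 12. Next multiple of 5 is 15 (not reached); still 2 fragment(s).
Step 5: advance 10 -> fork_pos = 12 + 10 = 22. Reached multiple(s) of 5: 15, 20 -> fragments 3-4 completed (4 total).
4 fragment(s) completed, covering template[0:20] (4 x 5 = 20). The next fragment, fragment 5, covers template[20:25], so it starts at position 20.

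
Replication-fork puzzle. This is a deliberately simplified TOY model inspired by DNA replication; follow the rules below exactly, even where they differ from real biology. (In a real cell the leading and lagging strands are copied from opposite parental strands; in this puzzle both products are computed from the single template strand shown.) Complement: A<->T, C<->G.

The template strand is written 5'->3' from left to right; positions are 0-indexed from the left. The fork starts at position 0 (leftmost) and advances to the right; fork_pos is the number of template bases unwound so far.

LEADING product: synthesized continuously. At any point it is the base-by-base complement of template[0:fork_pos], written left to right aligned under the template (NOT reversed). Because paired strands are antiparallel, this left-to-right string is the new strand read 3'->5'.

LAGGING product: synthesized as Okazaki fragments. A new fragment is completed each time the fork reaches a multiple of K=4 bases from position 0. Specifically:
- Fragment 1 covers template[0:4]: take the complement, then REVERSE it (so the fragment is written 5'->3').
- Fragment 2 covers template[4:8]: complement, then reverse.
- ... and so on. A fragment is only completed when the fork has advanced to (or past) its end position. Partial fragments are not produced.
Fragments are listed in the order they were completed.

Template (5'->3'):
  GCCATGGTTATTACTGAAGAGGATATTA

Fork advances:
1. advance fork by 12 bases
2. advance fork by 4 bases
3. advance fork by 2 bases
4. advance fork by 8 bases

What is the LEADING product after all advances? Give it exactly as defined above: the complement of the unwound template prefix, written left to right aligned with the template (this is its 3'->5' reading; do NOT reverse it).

Answer: CGGTACCAATAATGACTTCTCCTATA

Derivation:
Step 1: advance 12 -> fork_pos = 0 + 12 = 12.
Step 2: advance 4 -> fork_pos = 12 + 4 = 16.
Step 3: advance 2 -> fork_pos = 16 + 2 = 18.
Step 4: advance 8 -> fork_pos = 18 + 8 = 26.
Unwound prefix: template[0:26] = GCCATGGTTATTACTGAAGAGGATAT
Complement it base by base (A<->T, C<->G), keeping left-to-right order:
  [0:5] GCCAT -> CGGTA
  [5:10] GGTTA -> CCAAT
  [10:15] TTACT -> AATGA
  [15:20] GAAGA -> CTTCT
  [20:25] GGATA -> CCTAT
  [25:26] T -> A
Concatenate: CGGTACCAATAATGACTTCTCCTATA (length 26; written aligned with the template, i.e. 3'->5').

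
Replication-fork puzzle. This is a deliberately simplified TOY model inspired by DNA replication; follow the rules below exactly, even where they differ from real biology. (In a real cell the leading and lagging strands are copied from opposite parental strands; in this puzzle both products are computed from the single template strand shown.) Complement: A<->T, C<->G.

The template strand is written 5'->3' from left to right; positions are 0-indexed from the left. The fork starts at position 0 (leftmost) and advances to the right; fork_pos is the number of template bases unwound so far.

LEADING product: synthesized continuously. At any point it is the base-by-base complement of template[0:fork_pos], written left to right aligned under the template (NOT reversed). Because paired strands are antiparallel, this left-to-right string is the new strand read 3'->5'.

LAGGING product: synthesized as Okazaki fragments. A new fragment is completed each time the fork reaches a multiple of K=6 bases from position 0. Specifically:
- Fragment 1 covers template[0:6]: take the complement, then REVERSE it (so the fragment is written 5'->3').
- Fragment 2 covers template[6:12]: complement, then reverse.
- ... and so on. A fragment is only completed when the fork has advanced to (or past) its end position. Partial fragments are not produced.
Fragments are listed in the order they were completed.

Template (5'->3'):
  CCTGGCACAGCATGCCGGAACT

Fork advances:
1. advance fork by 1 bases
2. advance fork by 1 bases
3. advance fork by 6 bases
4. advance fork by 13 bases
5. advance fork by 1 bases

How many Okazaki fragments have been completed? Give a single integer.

Step 1: advance 1 -> fork_pos = 0 + 1 = 1. Next multiple of 6 is 6 (not reached); still 0 fragment(s).
Step 2: advance 1 -> fork_pos = 1 + 1 = 2. Next multiple of 6 is 6 (not reached); still 0 fragment(s).
Step 3: advance 6 -> fork_pos = 2 + 6 = 8. Reached multiple(s) of 6: 6 -> fragment 1 completed (1 total).
Step 4: advance 13 -> fork_pos = 8 + 13 = 21. Reached multiple(s) of 6: 12, 18 -> fragments 2-3 completed (3 total).
Step 5: advance 1 -> fork_pos = 21 + 1 = 22. Next multiple of 6 is 24 (not reached); still 3 fragment(s).
Check: final fork_pos = 22; the multiples of 6 that are <= 22 are 6..18 -> 22 // 6 = 3 completed fragment(s).

Answer: 3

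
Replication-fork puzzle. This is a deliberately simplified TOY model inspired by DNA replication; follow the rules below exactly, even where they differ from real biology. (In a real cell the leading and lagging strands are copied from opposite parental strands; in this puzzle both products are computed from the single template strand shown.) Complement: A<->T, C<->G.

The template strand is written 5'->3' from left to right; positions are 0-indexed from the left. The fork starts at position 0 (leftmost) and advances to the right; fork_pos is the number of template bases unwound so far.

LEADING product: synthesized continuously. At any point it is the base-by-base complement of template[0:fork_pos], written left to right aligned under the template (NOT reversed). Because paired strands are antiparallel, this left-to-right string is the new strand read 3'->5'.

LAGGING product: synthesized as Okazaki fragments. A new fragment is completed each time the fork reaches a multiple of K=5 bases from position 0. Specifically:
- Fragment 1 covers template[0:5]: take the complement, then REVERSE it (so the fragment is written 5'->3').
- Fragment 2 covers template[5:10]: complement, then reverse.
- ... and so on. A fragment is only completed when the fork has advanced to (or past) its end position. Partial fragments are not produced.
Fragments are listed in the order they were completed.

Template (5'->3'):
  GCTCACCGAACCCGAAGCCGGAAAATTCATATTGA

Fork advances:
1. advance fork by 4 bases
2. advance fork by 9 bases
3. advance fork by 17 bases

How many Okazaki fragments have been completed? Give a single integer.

Answer: 6

Derivation:
Step 1: advance 4 -> fork_pos = 0 + 4 = 4. Next multiple of 5 is 5 (not reached); still 0 fragment(s).
Step 2: advance 9 -> fork_pos = 4 + 9 = 13. Reached multiple(s) of 5: 5, 10 -> fragments 1-2 completed (2 total).
Step 3: advance 17 -> fork_pos = 13 + 17 = 30. Reached multiple(s) of 5: 15, 20, 25, 30 -> fragments 3-6 completed (6 total).
Check: final fork_pos = 30; the multiples of 5 that are <= 30 are 5..30 -> 30 // 5 = 6 completed fragment(s).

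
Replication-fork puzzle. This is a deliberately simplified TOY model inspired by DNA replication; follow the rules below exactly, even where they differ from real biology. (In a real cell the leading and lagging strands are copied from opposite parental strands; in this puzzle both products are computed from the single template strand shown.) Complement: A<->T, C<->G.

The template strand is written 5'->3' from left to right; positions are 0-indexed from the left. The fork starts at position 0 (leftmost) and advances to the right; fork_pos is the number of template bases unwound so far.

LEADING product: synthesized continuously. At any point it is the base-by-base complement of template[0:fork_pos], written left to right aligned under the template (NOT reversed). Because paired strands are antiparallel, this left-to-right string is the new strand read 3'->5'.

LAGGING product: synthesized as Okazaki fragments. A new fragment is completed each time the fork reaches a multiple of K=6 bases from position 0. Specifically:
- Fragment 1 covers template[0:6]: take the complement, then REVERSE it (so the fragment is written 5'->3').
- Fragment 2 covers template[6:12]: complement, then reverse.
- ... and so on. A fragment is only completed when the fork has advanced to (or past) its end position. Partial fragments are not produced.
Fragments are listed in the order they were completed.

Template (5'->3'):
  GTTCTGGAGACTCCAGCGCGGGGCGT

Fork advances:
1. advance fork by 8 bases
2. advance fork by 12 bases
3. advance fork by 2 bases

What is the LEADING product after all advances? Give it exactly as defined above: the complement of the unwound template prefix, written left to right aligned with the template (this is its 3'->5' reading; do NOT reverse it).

Answer: CAAGACCTCTGAGGTCGCGCCC

Derivation:
Step 1: advance 8 -> fork_pos = 0 + 8 = 8.
Step 2: advance 12 -> fork_pos = 8 + 12 = 20.
Step 3: advance 2 -> fork_pos = 20 + 2 = 22.
Unwound prefix: template[0:22] = GTTCTGGAGACTCCAGCGCGGG
Complement it base by base (A<->T, C<->G), keeping left-to-right order:
  [0:5] GTTCT -> CAAGA
  [5:10] GGAGA -> CCTCT
  [10:15] CTCCA -> GAGGT
  [15:20] GCGCG -> CGCGC
  [20:22] GG -> CC
Concatenate: CAAGACCTCTGAGGTCGCGCCC (length 22; written aligned with the template, i.e. 3'->5').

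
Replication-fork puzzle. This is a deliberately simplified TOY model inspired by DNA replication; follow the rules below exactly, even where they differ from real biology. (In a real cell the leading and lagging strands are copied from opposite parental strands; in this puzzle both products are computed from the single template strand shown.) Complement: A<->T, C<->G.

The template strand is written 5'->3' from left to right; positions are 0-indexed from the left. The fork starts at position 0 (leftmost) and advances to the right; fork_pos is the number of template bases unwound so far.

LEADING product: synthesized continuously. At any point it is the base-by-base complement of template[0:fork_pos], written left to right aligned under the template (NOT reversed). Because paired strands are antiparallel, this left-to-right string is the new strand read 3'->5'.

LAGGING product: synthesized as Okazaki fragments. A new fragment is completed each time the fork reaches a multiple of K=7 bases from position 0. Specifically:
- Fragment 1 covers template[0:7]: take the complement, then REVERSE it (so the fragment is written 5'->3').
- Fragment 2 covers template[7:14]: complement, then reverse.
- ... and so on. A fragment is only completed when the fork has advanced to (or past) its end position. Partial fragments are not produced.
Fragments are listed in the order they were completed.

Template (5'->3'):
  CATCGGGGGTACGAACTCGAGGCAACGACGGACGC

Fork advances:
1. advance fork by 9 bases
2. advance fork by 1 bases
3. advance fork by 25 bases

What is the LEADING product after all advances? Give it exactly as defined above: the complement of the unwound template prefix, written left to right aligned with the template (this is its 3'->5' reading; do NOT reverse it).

Step 1: advance 9 -> fork_pos = 0 + 9 = 9.
Step 2: advance 1 -> fork_pos = 9 + 1 = 10.
Step 3: advance 25 -> fork_pos = 10 + 25 = 35.
Unwound prefix: template[0:35] = CATCGGGGGTACGAACTCGAGGCAACGACGGACGC
Complement it base by base (A<->T, C<->G), keeping left-to-right order:
  [0:5] CATCG -> GTAGC
  [5:10] GGGGT -> CCCCA
  [10:15] ACGAA -> TGCTT
  [15:20] CTCGA -> GAGCT
  [20:25] GGCAA -> CCGTT
  [25:30] CGACG -> GCTGC
  [30:35] GACGC -> CTGCG
Concatenate: GTAGCCCCCATGCTTGAGCTCCGTTGCTGCCTGCG (length 35; written aligned with the template, i.e. 3'->5').

Answer: GTAGCCCCCATGCTTGAGCTCCGTTGCTGCCTGCG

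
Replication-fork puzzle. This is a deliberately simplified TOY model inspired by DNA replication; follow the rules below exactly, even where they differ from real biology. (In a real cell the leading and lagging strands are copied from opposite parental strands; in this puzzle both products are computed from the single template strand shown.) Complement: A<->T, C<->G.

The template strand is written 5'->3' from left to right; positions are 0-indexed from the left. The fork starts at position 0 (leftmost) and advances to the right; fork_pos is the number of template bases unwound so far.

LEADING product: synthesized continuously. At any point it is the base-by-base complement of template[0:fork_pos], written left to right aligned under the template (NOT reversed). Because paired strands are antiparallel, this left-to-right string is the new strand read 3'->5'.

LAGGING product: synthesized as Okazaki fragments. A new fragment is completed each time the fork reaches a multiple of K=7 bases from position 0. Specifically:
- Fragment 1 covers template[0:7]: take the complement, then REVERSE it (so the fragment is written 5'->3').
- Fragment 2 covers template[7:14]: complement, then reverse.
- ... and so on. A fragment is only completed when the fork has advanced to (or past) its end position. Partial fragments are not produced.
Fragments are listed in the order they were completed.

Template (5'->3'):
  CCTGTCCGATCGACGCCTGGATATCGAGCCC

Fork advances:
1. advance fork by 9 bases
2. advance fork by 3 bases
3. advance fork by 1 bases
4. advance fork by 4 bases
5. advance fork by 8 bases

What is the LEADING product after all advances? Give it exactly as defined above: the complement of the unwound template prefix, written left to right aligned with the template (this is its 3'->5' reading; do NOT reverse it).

Answer: GGACAGGCTAGCTGCGGACCTATAG

Derivation:
Step 1: advance 9 -> fork_pos = 0 + 9 = 9.
Step 2: advance 3 -> fork_pos = 9 + 3 = 12.
Step 3: advance 1 -> fork_pos = 12 + 1 = 13.
Step 4: advance 4 -> fork_pos = 13 + 4 = 17.
Step 5: advance 8 -> fork_pos = 17 + 8 = 25.
Unwound prefix: template[0:25] = CCTGTCCGATCGACGCCTGGATATC
Complement it base by base (A<->T, C<->G), keeping left-to-right order:
  [0:5] CCTGT -> GGACA
  [5:10] CCGAT -> GGCTA
  [10:15] CGACG -> GCTGC
  [15:20] CCTGG -> GGACC
  [20:25] ATATC -> TATAG
Concatenate: GGACAGGCTAGCTGCGGACCTATAG (length 25; written aligned with the template, i.e. 3'->5').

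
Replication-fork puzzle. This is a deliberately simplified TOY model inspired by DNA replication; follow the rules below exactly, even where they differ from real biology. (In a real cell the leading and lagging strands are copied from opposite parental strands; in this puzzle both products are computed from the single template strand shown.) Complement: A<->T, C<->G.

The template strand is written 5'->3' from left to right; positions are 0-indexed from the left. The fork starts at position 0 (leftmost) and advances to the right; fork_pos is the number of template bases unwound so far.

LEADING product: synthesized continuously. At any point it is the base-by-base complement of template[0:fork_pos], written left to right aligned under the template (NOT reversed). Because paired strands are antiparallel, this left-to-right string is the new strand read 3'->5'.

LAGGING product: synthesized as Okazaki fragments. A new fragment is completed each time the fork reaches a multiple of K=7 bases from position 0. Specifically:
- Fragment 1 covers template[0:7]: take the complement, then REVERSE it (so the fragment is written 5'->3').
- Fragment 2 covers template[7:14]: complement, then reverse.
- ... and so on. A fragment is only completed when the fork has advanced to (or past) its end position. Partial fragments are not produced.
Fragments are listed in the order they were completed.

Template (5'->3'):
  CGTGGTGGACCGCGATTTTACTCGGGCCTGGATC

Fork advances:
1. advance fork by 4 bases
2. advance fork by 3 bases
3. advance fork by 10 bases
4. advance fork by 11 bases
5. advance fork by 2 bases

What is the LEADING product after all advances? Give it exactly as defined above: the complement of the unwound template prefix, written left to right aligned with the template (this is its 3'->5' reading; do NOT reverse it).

Step 1: advance 4 -> fork_pos = 0 + 4 = 4.
Step 2: advance 3 -> fork_pos = 4 + 3 = 7.
Step 3: advance 10 -> fork_pos = 7 + 10 = 17.
Step 4: advance 11 -> fork_pos = 17 + 11 = 28.
Step 5: advance 2 -> fork_pos = 28 + 2 = 30.
Unwound prefix: template[0:30] = CGTGGTGGACCGCGATTTTACTCGGGCCTG
Complement it base by base (A<->T, C<->G), keeping left-to-right order:
  [0:5] CGTGG -> GCACC
  [5:10] TGGAC -> ACCTG
  [10:15] CGCGA -> GCGCT
  [15:20] TTTTA -> AAAAT
  [20:25] CTCGG -> GAGCC
  [25:30] GCCTG -> CGGAC
Concatenate: GCACCACCTGGCGCTAAAATGAGCCCGGAC (length 30; written aligned with the template, i.e. 3'->5').

Answer: GCACCACCTGGCGCTAAAATGAGCCCGGAC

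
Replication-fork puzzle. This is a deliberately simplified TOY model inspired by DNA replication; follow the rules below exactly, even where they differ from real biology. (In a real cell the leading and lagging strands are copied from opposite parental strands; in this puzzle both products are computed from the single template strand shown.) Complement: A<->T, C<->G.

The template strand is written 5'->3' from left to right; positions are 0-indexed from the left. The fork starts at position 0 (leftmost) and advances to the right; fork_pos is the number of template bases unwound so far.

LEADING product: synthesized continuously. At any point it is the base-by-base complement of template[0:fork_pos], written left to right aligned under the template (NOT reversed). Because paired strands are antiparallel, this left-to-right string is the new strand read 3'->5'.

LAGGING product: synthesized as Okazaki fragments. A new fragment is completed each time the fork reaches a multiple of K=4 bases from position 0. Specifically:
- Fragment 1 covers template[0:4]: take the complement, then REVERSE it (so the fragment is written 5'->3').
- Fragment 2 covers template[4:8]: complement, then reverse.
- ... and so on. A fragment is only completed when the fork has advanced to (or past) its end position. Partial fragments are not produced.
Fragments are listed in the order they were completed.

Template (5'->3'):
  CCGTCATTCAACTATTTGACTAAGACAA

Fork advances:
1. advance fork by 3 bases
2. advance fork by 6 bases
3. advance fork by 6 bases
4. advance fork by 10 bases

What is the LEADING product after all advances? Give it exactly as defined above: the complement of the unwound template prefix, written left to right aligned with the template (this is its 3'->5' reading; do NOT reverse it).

Answer: GGCAGTAAGTTGATAAACTGATTCT

Derivation:
Step 1: advance 3 -> fork_pos = 0 + 3 = 3.
Step 2: advance 6 -> fork_pos = 3 + 6 = 9.
Step 3: advance 6 -> fork_pos = 9 + 6 = 15.
Step 4: advance 10 -> fork_pos = 15 + 10 = 25.
Unwound prefix: template[0:25] = CCGTCATTCAACTATTTGACTAAGA
Complement it base by base (A<->T, C<->G), keeping left-to-right order:
  [0:5] CCGTC -> GGCAG
  [5:10] ATTCA -> TAAGT
  [10:15] ACTAT -> TGATA
  [15:20] TTGAC -> AACTG
  [20:25] TAAGA -> ATTCT
Concatenate: GGCAGTAAGTTGATAAACTGATTCT (length 25; written aligned with the template, i.e. 3'->5').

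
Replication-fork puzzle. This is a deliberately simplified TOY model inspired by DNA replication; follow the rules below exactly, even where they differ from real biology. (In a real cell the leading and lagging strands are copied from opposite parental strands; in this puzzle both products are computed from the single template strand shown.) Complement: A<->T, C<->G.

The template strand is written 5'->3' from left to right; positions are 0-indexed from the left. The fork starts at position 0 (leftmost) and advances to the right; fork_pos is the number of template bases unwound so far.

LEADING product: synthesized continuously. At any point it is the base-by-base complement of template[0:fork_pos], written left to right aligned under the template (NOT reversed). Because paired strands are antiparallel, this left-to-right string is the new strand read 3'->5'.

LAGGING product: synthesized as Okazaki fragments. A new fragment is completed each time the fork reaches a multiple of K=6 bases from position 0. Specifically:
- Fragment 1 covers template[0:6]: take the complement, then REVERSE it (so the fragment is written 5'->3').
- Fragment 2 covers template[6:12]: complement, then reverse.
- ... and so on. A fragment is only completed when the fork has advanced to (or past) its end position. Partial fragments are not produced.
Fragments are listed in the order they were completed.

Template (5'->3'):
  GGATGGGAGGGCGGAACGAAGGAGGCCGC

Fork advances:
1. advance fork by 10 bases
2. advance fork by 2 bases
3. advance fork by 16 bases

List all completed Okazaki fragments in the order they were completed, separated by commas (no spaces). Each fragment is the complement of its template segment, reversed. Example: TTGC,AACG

Step 1: advance 10 -> fork_pos = 0 + 10 = 10. Reached multiple(s) of 6: 6 -> fragment 1 completed (1 total).
Step 2: advance 2 -> fork_pos = 10 + 2 = 12. Reached multiple(s) of 6: 12 -> fragment 2 completed (2 total).
Step 3: advance 16 -> fork_pos = 12 + 16 = 28. Reached multiple(s) of 6: 18, 24 -> fragments 3-4 completed (4 total).
Final fork_pos = 28, so 4 fragment(s) are complete. Build each: template segment -> complement -> reverse.
Fragment 1: template[0:6] = GGATGG -> complement CCTACC -> reversed CCATCC
Fragment 2: template[6:12] = GAGGGC -> complement CTCCCG -> reversed GCCCTC
Fragment 3: template[12:18] = GGAACG -> complement CCTTGC -> reversed CGTTCC
Fragment 4: template[18:24] = AAGGAG -> complement TTCCTC -> reversed CTCCTT

Answer: CCATCC,GCCCTC,CGTTCC,CTCCTT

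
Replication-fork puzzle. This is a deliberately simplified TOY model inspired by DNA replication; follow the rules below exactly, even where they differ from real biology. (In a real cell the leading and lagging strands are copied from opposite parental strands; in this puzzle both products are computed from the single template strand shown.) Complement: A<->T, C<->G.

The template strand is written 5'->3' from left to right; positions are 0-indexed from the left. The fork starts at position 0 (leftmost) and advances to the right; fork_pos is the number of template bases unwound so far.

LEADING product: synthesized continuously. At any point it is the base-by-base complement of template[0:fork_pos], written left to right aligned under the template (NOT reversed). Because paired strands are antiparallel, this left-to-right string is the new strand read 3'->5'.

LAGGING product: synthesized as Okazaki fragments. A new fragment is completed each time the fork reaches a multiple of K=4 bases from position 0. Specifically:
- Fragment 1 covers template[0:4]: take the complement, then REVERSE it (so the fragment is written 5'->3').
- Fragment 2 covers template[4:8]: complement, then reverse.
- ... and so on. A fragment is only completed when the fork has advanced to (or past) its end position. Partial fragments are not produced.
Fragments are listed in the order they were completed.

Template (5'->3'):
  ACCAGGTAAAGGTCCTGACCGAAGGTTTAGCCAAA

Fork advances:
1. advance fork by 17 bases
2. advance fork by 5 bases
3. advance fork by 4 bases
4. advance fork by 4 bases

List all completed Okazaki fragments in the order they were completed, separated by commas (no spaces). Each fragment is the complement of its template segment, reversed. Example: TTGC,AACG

Answer: TGGT,TACC,CCTT,AGGA,GGTC,CTTC,AAAC

Derivation:
Step 1: advance 17 -> fork_pos = 0 + 17 = 17. Reached multiple(s) of 4: 4, 8, 12, 16 -> fragments 1-4 completed (4 total).
Step 2: advance 5 -> fork_pos = 17 + 5 = 22. Reached multiple(s) of 4: 20 -> fragment 5 completed (5 total).
Step 3: advance 4 -> fork_pos = 22 + 4 = 26. Reached multiple(s) of 4: 24 -> fragment 6 completed (6 total).
Step 4: advance 4 -> fork_pos = 26 + 4 = 30. Reached multiple(s) of 4: 28 -> fragment 7 completed (7 total).
Final fork_pos = 30, so 7 fragment(s) are complete. Build each: template segment -> complement -> reverse.
Fragment 1: template[0:4] = ACCA -> complement TGGT -> reversed TGGT
Fragment 2: template[4:8] = GGTA -> complement CCAT -> reversed TACC
Fragment 3: template[8:12] = AAGG -> complement TTCC -> reversed CCTT
Fragment 4: template[12:16] = TCCT -> complement AGGA -> reversed AGGA
Fragment 5: template[16:20] = GACC -> complement CTGG -> reversed GGTC
Fragment 6: template[20:24] = GAAG -> complement CTTC -> reversed CTTC
Fragment 7: template[24:28] = GTTT -> complement CAAA -> reversed AAAC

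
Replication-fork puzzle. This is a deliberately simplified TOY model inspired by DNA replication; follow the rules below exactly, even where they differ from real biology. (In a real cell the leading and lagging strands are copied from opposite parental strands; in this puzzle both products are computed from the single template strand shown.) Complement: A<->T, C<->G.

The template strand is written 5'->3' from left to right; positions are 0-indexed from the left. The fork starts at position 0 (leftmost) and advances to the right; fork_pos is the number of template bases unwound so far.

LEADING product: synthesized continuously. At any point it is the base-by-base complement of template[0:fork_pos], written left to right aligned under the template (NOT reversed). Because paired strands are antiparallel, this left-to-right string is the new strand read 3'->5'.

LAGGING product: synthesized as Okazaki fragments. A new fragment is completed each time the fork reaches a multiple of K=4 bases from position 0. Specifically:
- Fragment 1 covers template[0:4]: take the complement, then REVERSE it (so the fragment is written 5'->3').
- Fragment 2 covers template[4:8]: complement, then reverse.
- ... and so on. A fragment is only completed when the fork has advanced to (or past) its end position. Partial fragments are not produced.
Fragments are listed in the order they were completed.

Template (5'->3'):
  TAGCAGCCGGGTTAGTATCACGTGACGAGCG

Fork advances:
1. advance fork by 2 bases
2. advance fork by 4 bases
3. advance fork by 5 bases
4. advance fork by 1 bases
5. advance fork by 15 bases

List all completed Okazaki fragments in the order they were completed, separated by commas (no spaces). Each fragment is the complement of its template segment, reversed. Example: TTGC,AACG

Answer: GCTA,GGCT,ACCC,ACTA,TGAT,CACG

Derivation:
Step 1: advance 2 -> fork_pos = 0 + 2 = 2. Next multiple of 4 is 4 (not reached); still 0 fragment(s).
Step 2: advance 4 -> fork_pos = 2 + 4 = 6. Reached multiple(s) of 4: 4 -> fragment 1 completed (1 total).
Step 3: advance 5 -> fork_pos = 6 + 5 = 11. Reached multiple(s) of 4: 8 -> fragment 2 completed (2 total).
Step 4: advance 1 -> fork_pos = 11 + 1 = 12. Reached multiple(s) of 4: 12 -> fragment 3 completed (3 total).
Step 5: advance 15 -> fork_pos = 12 + 15 = 27. Reached multiple(s) of 4: 16, 20, 24 -> fragments 4-6 completed (6 total).
Final fork_pos = 27, so 6 fragment(s) are complete. Build each: template segment -> complement -> reverse.
Fragment 1: template[0:4] = TAGC -> complement ATCG -> reversed GCTA
Fragment 2: template[4:8] = AGCC -> complement TCGG -> reversed GGCT
Fragment 3: template[8:12] = GGGT -> complement CCCA -> reversed ACCC
Fragment 4: template[12:16] = TAGT -> complement ATCA -> reversed ACTA
Fragment 5: template[16:20] = ATCA -> complement TAGT -> reversed TGAT
Fragment 6: template[20:24] = CGTG -> complement GCAC -> reversed CACG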